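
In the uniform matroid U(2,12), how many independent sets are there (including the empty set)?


Independent sets of U(2,12) are all subsets of size <= 2.
Count = C(12,0) + C(12,1) + C(12,2)
     = 1 + 12 + 66
     = 79.

79


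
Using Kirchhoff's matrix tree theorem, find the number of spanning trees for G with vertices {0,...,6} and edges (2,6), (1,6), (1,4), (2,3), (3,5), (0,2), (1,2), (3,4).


By Kirchhoff's matrix tree theorem, the number of spanning trees equals
the determinant of any cofactor of the Laplacian matrix L.
G has 7 vertices and 8 edges.
Computing the (6 x 6) cofactor determinant gives 11.

11


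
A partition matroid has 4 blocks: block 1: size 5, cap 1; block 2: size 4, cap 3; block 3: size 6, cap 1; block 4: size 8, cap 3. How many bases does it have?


A basis picks exactly ci elements from block i.
Number of bases = product of C(|Si|, ci).
= C(5,1) * C(4,3) * C(6,1) * C(8,3)
= 5 * 4 * 6 * 56
= 6720.

6720


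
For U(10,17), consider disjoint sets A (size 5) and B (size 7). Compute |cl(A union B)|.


|A union B| = 5 + 7 = 12 (disjoint).
In U(10,17), cl(S) = S if |S| < 10, else cl(S) = E.
Since 12 >= 10, cl(A union B) = E.
|cl(A union B)| = 17.

17


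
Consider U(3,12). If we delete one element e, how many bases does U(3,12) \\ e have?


Deleting e from U(3,12) gives U(3,11) since n > r.
Bases of U(3,11) = (11 choose 3) = 165.

165


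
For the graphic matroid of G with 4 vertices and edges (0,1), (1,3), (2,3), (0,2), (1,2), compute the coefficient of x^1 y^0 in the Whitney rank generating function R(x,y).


R(x,y) = sum over A in 2^E of x^(r(E)-r(A)) * y^(|A|-r(A)).
G has 4 vertices, 5 edges. r(E) = 3.
Enumerate all 2^5 = 32 subsets.
Count subsets with r(E)-r(A)=1 and |A|-r(A)=0: 10.

10


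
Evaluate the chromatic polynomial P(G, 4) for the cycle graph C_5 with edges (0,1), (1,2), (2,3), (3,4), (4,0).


P(C_5, k) = (k-1)^5 + (-1)^5*(k-1).
P(4) = (3)^5 - 3
= 243 - 3 = 240.

240


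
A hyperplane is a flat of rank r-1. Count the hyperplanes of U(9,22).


Hyperplanes of U(9,22) are flats of rank 8.
In a uniform matroid, these are exactly the (8)-element subsets.
Count = C(22,8) = 319770.

319770


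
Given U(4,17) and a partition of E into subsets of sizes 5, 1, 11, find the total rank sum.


r(Ai) = min(|Ai|, 4) for each part.
Sum = min(5,4) + min(1,4) + min(11,4)
    = 4 + 1 + 4
    = 9.

9


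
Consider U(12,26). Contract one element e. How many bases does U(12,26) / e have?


Contracting e from U(12,26) gives U(11,25).
Bases of U(11,25) = (25 choose 11) = 4457400.

4457400


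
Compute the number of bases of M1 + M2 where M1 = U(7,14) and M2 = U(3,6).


Bases of a direct sum M1 + M2: |B| = |B(M1)| * |B(M2)|.
|B(U(7,14))| = C(14,7) = 3432.
|B(U(3,6))| = C(6,3) = 20.
Total bases = 3432 * 20 = 68640.

68640


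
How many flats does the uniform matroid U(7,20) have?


Flats of U(7,20): every subset of size < 7 is a flat, plus E itself.
Count = (20 choose 0) + (20 choose 1) + (20 choose 2) + (20 choose 3) + (20 choose 4) + (20 choose 5) + (20 choose 6) + 1
     = 1 + 20 + 190 + 1140 + 4845 + 15504 + 38760 + 1
     = 60461.

60461


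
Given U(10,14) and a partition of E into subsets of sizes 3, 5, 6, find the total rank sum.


r(Ai) = min(|Ai|, 10) for each part.
Sum = min(3,10) + min(5,10) + min(6,10)
    = 3 + 5 + 6
    = 14.

14


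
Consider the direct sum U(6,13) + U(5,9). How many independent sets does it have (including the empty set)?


For a direct sum, |I(M1+M2)| = |I(M1)| * |I(M2)|.
|I(U(6,13))| = sum C(13,k) for k=0..6 = 4096.
|I(U(5,9))| = sum C(9,k) for k=0..5 = 382.
Total = 4096 * 382 = 1564672.

1564672


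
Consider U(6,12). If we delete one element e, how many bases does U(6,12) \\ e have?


Deleting e from U(6,12) gives U(6,11) since n > r.
Bases of U(6,11) = C(11,6) = 11! / (6! * 5!) = 462.

462


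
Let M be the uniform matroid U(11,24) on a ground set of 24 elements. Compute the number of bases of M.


Bases of U(11,24) are all 11-element subsets of the 24-element ground set.
Number of bases = C(24,11).
C(24,11) = 24! / (11! * 13!) = 2496144.

2496144


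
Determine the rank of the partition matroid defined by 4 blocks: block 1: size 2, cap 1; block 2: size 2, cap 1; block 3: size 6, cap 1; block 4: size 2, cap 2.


Rank of a partition matroid = sum of min(|Si|, ci) for each block.
= min(2,1) + min(2,1) + min(6,1) + min(2,2)
= 1 + 1 + 1 + 2
= 5.

5


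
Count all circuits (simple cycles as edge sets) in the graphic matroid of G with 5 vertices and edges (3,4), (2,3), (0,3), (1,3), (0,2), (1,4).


A circuit in a graphic matroid = edge set of a simple cycle.
G has 5 vertices and 6 edges.
Enumerating all minimal edge subsets forming cycles...
Total circuits found: 2.

2


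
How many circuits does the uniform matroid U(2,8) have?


In U(2,8), circuits are the (3)-element subsets.
Any set of 3 elements is dependent, and removing any one element gives
an independent set of size 2, so it is a minimal dependent set.
Number of circuits = C(8,3) = (8 * 7 * 6) / (1 * 2 * 3) = 56.

56


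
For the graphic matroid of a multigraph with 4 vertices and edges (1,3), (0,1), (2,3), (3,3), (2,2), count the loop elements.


In a graphic matroid, a loop is a self-loop edge (u,u) with rank 0.
Examining all 5 edges for self-loops...
Self-loops found: (3,3), (2,2)
Number of loops = 2.

2


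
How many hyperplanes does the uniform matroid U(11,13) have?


Hyperplanes of U(11,13) are flats of rank 10.
In a uniform matroid, these are exactly the (10)-element subsets.
Count = C(13,10) = 13! / (10! * 3!) = 286.

286


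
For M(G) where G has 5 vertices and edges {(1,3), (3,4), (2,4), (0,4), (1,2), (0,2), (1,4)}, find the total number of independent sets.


An independent set in a graphic matroid is an acyclic edge subset.
G has 5 vertices and 7 edges.
Enumerate all 2^7 = 128 subsets, checking for acyclicity.
Total independent sets = 82.

82


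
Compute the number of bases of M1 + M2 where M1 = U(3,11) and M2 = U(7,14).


Bases of a direct sum M1 + M2: |B| = |B(M1)| * |B(M2)|.
|B(U(3,11))| = C(11,3) = 165.
|B(U(7,14))| = C(14,7) = 3432.
Total bases = 165 * 3432 = 566280.

566280


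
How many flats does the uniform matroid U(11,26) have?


Flats of U(11,26): every subset of size < 11 is a flat, plus E itself.
Count = C(26,0) + C(26,1) + C(26,2) + C(26,3) + C(26,4) + C(26,5) + C(26,6) + C(26,7) + C(26,8) + C(26,9) + C(26,10) + 1
     = 1 + 26 + 325 + 2600 + 14950 + 65780 + 230230 + 657800 + 1562275 + 3124550 + 5311735 + 1
     = 10970273.

10970273


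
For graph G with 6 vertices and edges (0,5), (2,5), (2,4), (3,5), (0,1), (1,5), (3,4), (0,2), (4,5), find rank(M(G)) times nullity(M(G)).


r(M) = |V| - c = 6 - 1 = 5.
nullity = |E| - r(M) = 9 - 5 = 4.
Product = 5 * 4 = 20.

20


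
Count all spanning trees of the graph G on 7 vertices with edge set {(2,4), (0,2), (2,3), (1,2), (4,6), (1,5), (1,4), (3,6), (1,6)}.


By Kirchhoff's matrix tree theorem, the number of spanning trees equals
the determinant of any cofactor of the Laplacian matrix L.
G has 7 vertices and 9 edges.
Computing the (6 x 6) cofactor determinant gives 24.

24


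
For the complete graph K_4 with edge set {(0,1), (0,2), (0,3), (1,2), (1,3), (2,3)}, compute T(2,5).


T(K_4; x,y) = x^3 + 3x^2 + 4xy + 2x + y^3 + 3y^2 + 2y.
Substituting x=2, y=5:
= 8 + 12 + 40 + 4 + 125 + 75 + 10
= 274.

274


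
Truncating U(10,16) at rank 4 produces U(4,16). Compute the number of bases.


Truncating U(10,16) to rank 4 gives U(4,16).
Bases of U(4,16) are all 4-element subsets of 16 elements.
Number of bases = C(16,4) = 16! / (4! * 12!) = 1820.

1820


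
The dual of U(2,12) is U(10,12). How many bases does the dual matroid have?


The dual of U(r,n) is U(n-r, n) = U(10,12).
Bases of U(10,12) are all (10)-element subsets.
|B(M*)| = (12 choose 10) = 66.

66


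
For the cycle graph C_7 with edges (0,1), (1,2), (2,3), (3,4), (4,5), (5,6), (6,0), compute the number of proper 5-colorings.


P(C_7, k) = (k-1)^7 + (-1)^7*(k-1).
P(5) = (4)^7 - 4
= 16384 - 4 = 16380.

16380


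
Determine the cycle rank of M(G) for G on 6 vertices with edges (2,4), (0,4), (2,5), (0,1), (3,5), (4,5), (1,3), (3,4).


Cycle rank (nullity) = |E| - r(M) = |E| - (|V| - c).
|E| = 8, |V| = 6, c = 1.
Nullity = 8 - (6 - 1) = 8 - 5 = 3.

3


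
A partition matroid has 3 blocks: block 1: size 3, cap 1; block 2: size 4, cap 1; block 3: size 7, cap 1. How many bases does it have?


A basis picks exactly ci elements from block i.
Number of bases = product of C(|Si|, ci).
= C(3,1) * C(4,1) * C(7,1)
= 3 * 4 * 7
= 84.

84


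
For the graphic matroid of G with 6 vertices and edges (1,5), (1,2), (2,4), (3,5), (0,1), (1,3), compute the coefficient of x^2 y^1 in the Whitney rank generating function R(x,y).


R(x,y) = sum over A in 2^E of x^(r(E)-r(A)) * y^(|A|-r(A)).
G has 6 vertices, 6 edges. r(E) = 5.
Enumerate all 2^6 = 64 subsets.
Count subsets with r(E)-r(A)=2 and |A|-r(A)=1: 3.

3


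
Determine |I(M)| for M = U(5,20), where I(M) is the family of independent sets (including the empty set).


Independent sets of U(5,20) are all subsets of size <= 5.
Count = C(20,0) + C(20,1) + C(20,2) + C(20,3) + C(20,4) + C(20,5)
     = 1 + 20 + 190 + 1140 + 4845 + 15504
     = 21700.

21700


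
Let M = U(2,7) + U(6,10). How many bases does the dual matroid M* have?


(M1+M2)* = M1* + M2*.
M1* = U(5,7), bases: C(7,5) = 21.
M2* = U(4,10), bases: C(10,4) = 210.
|B(M*)| = 21 * 210 = 4410.

4410


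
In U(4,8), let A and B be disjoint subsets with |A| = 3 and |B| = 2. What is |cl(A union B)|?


|A union B| = 3 + 2 = 5 (disjoint).
In U(4,8), cl(S) = S if |S| < 4, else cl(S) = E.
Since 5 >= 4, cl(A union B) = E.
|cl(A union B)| = 8.

8


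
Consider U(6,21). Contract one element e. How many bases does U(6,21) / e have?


Contracting e from U(6,21) gives U(5,20).
Bases of U(5,20) = (20 choose 5) = 15504.

15504


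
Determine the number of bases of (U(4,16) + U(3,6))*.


(M1+M2)* = M1* + M2*.
M1* = U(12,16), bases: C(16,12) = 1820.
M2* = U(3,6), bases: C(6,3) = 20.
|B(M*)| = 1820 * 20 = 36400.

36400


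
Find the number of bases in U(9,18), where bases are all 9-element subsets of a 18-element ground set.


Bases of U(9,18) are all 9-element subsets of the 18-element ground set.
Number of bases = C(18,9).
(18 choose 9) = 48620.

48620


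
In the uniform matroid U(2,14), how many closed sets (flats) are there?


Flats of U(2,14): every subset of size < 2 is a flat, plus E itself.
Count = C(14,0) + C(14,1) + 1
     = 1 + 14 + 1
     = 16.

16


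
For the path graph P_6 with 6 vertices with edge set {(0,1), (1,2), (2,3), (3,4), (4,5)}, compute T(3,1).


A path on 6 vertices is a tree with 5 edges.
T(x,y) = x^(5) for any tree.
T(3,1) = 3^5 = 243.

243


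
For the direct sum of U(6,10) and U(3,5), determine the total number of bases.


Bases of a direct sum M1 + M2: |B| = |B(M1)| * |B(M2)|.
|B(U(6,10))| = C(10,6) = 210.
|B(U(3,5))| = C(5,3) = 10.
Total bases = 210 * 10 = 2100.

2100


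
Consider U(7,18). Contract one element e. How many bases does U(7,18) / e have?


Contracting e from U(7,18) gives U(6,17).
Bases of U(6,17) = C(17,6) = 12376.

12376


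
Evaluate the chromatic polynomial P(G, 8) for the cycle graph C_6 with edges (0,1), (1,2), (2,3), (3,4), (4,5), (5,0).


P(C_6, k) = (k-1)^6 + (-1)^6*(k-1).
P(8) = (7)^6 + 7
= 117649 + 7 = 117656.

117656


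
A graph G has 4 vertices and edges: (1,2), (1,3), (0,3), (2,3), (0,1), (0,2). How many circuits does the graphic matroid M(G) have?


A circuit in a graphic matroid = edge set of a simple cycle.
G has 4 vertices and 6 edges.
Enumerating all minimal edge subsets forming cycles...
Total circuits found: 7.

7


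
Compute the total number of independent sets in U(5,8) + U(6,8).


For a direct sum, |I(M1+M2)| = |I(M1)| * |I(M2)|.
|I(U(5,8))| = sum C(8,k) for k=0..5 = 219.
|I(U(6,8))| = sum C(8,k) for k=0..6 = 247.
Total = 219 * 247 = 54093.

54093


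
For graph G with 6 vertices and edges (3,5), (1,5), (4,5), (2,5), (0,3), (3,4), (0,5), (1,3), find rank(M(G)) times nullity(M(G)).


r(M) = |V| - c = 6 - 1 = 5.
nullity = |E| - r(M) = 8 - 5 = 3.
Product = 5 * 3 = 15.

15


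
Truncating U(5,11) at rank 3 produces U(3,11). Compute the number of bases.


Truncating U(5,11) to rank 3 gives U(3,11).
Bases of U(3,11) are all 3-element subsets of 11 elements.
Number of bases = C(11,3) = (11 * 10 * 9) / (1 * 2 * 3) = 165.

165


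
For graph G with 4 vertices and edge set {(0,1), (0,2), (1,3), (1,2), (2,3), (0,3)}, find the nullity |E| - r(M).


Cycle rank (nullity) = |E| - r(M) = |E| - (|V| - c).
|E| = 6, |V| = 4, c = 1.
Nullity = 6 - (4 - 1) = 6 - 3 = 3.

3


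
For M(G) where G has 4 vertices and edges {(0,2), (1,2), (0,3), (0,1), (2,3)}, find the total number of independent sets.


An independent set in a graphic matroid is an acyclic edge subset.
G has 4 vertices and 5 edges.
Enumerate all 2^5 = 32 subsets, checking for acyclicity.
Total independent sets = 24.

24


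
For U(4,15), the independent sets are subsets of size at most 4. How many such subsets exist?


Independent sets of U(4,15) are all subsets of size <= 4.
Count = (15 choose 0) + (15 choose 1) + (15 choose 2) + (15 choose 3) + (15 choose 4)
     = 1 + 15 + 105 + 455 + 1365
     = 1941.

1941


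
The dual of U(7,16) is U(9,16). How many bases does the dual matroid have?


The dual of U(r,n) is U(n-r, n) = U(9,16).
Bases of U(9,16) are all (9)-element subsets.
|B(M*)| = C(16,9) = 11440.

11440


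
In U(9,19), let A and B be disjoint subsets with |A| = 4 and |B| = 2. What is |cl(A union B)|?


|A union B| = 4 + 2 = 6 (disjoint).
In U(9,19), cl(S) = S if |S| < 9, else cl(S) = E.
Since 6 < 9, cl(A union B) = A union B.
|cl(A union B)| = 6.

6


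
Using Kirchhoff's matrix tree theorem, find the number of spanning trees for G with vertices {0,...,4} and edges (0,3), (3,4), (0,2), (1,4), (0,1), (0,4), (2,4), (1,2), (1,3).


By Kirchhoff's matrix tree theorem, the number of spanning trees equals
the determinant of any cofactor of the Laplacian matrix L.
G has 5 vertices and 9 edges.
Computing the (4 x 4) cofactor determinant gives 75.

75


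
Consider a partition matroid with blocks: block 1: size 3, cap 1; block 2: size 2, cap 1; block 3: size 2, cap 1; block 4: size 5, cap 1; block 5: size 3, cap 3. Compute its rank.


Rank of a partition matroid = sum of min(|Si|, ci) for each block.
= min(3,1) + min(2,1) + min(2,1) + min(5,1) + min(3,3)
= 1 + 1 + 1 + 1 + 3
= 7.

7


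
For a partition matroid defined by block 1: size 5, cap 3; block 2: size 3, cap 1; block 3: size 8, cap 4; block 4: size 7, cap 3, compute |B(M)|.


A basis picks exactly ci elements from block i.
Number of bases = product of C(|Si|, ci).
= C(5,3) * C(3,1) * C(8,4) * C(7,3)
= 10 * 3 * 70 * 35
= 73500.

73500


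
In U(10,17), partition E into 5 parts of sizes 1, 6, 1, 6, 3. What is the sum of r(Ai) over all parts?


r(Ai) = min(|Ai|, 10) for each part.
Sum = min(1,10) + min(6,10) + min(1,10) + min(6,10) + min(3,10)
    = 1 + 6 + 1 + 6 + 3
    = 17.

17


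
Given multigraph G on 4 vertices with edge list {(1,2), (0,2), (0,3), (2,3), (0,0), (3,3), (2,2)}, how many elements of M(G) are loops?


In a graphic matroid, a loop is a self-loop edge (u,u) with rank 0.
Examining all 7 edges for self-loops...
Self-loops found: (0,0), (3,3), (2,2)
Number of loops = 3.

3


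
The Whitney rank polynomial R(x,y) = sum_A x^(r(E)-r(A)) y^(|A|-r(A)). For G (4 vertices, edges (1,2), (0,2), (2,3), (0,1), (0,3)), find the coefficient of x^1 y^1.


R(x,y) = sum over A in 2^E of x^(r(E)-r(A)) * y^(|A|-r(A)).
G has 4 vertices, 5 edges. r(E) = 3.
Enumerate all 2^5 = 32 subsets.
Count subsets with r(E)-r(A)=1 and |A|-r(A)=1: 2.

2


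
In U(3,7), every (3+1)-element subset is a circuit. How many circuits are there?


In U(3,7), circuits are the (4)-element subsets.
Any set of 4 elements is dependent, and removing any one element gives
an independent set of size 3, so it is a minimal dependent set.
Number of circuits = C(7,4) = (7 * 6 * 5 * 4) / (1 * 2 * 3 * 4) = 35.

35


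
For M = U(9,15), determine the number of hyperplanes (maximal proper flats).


Hyperplanes of U(9,15) are flats of rank 8.
In a uniform matroid, these are exactly the (8)-element subsets.
Count = C(15,8) = 15! / (8! * 7!) = 6435.

6435


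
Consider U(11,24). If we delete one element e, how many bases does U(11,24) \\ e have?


Deleting e from U(11,24) gives U(11,23) since n > r.
Bases of U(11,23) = C(23,11) = 23! / (11! * 12!) = 1352078.

1352078


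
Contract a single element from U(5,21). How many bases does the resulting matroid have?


Contracting e from U(5,21) gives U(4,20).
Bases of U(4,20) = C(20,4) = (20 * 19 * 18 * 17) / (1 * 2 * 3 * 4) = 4845.

4845


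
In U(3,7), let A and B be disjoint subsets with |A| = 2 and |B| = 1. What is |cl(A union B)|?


|A union B| = 2 + 1 = 3 (disjoint).
In U(3,7), cl(S) = S if |S| < 3, else cl(S) = E.
Since 3 >= 3, cl(A union B) = E.
|cl(A union B)| = 7.

7


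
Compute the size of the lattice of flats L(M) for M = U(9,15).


Flats of U(9,15): every subset of size < 9 is a flat, plus E itself.
Count = C(15,0) + C(15,1) + C(15,2) + C(15,3) + C(15,4) + C(15,5) + C(15,6) + C(15,7) + C(15,8) + 1
     = 1 + 15 + 105 + 455 + 1365 + 3003 + 5005 + 6435 + 6435 + 1
     = 22820.

22820


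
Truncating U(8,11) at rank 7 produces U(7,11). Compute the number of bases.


Truncating U(8,11) to rank 7 gives U(7,11).
Bases of U(7,11) are all 7-element subsets of 11 elements.
Number of bases = C(11,7) = 11! / (7! * 4!) = 330.

330


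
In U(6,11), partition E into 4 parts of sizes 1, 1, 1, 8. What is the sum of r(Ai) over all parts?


r(Ai) = min(|Ai|, 6) for each part.
Sum = min(1,6) + min(1,6) + min(1,6) + min(8,6)
    = 1 + 1 + 1 + 6
    = 9.

9


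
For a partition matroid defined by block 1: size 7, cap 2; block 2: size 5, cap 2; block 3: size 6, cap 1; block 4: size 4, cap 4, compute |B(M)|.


A basis picks exactly ci elements from block i.
Number of bases = product of C(|Si|, ci).
= C(7,2) * C(5,2) * C(6,1) * C(4,4)
= 21 * 10 * 6 * 1
= 1260.

1260


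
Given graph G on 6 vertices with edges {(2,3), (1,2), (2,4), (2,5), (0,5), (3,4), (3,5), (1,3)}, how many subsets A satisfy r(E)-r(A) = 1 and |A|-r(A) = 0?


R(x,y) = sum over A in 2^E of x^(r(E)-r(A)) * y^(|A|-r(A)).
G has 6 vertices, 8 edges. r(E) = 5.
Enumerate all 2^8 = 256 subsets.
Count subsets with r(E)-r(A)=1 and |A|-r(A)=0: 52.

52


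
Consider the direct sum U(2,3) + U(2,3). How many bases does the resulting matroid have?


Bases of a direct sum M1 + M2: |B| = |B(M1)| * |B(M2)|.
|B(U(2,3))| = C(3,2) = 3.
|B(U(2,3))| = C(3,2) = 3.
Total bases = 3 * 3 = 9.

9


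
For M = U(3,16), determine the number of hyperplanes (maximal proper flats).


Hyperplanes of U(3,16) are flats of rank 2.
In a uniform matroid, these are exactly the (2)-element subsets.
Count = C(16,2) = (16 * 15) / (1 * 2) = 120.

120


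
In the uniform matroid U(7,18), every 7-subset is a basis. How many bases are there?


Bases of U(7,18) are all 7-element subsets of the 18-element ground set.
Number of bases = C(18,7).
C(18,7) = 31824.

31824


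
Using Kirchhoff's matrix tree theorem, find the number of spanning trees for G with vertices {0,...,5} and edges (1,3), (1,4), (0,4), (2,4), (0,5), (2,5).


By Kirchhoff's matrix tree theorem, the number of spanning trees equals
the determinant of any cofactor of the Laplacian matrix L.
G has 6 vertices and 6 edges.
Computing the (5 x 5) cofactor determinant gives 4.

4


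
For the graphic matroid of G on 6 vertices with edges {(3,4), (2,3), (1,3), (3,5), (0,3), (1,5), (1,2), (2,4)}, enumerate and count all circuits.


A circuit in a graphic matroid = edge set of a simple cycle.
G has 6 vertices and 8 edges.
Enumerating all minimal edge subsets forming cycles...
Total circuits found: 6.

6


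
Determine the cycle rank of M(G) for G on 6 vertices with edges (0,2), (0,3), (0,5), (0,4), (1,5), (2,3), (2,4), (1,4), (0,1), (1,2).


Cycle rank (nullity) = |E| - r(M) = |E| - (|V| - c).
|E| = 10, |V| = 6, c = 1.
Nullity = 10 - (6 - 1) = 10 - 5 = 5.

5


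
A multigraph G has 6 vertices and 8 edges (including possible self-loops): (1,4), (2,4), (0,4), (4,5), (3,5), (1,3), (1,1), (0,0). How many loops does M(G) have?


In a graphic matroid, a loop is a self-loop edge (u,u) with rank 0.
Examining all 8 edges for self-loops...
Self-loops found: (1,1), (0,0)
Number of loops = 2.

2


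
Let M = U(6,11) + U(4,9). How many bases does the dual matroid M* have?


(M1+M2)* = M1* + M2*.
M1* = U(5,11), bases: C(11,5) = 462.
M2* = U(5,9), bases: C(9,5) = 126.
|B(M*)| = 462 * 126 = 58212.

58212


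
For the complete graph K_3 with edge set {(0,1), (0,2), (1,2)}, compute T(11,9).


T(K_3; x,y) = x^2 + x + y.
T(11,9) = 121 + 11 + 9 = 141.

141


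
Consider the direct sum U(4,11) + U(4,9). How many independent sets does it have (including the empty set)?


For a direct sum, |I(M1+M2)| = |I(M1)| * |I(M2)|.
|I(U(4,11))| = sum C(11,k) for k=0..4 = 562.
|I(U(4,9))| = sum C(9,k) for k=0..4 = 256.
Total = 562 * 256 = 143872.

143872


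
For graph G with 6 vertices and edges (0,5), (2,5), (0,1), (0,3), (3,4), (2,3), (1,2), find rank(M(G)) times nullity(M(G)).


r(M) = |V| - c = 6 - 1 = 5.
nullity = |E| - r(M) = 7 - 5 = 2.
Product = 5 * 2 = 10.

10


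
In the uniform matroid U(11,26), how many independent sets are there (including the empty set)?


Independent sets of U(11,26) are all subsets of size <= 11.
Count = C(26,0) + C(26,1) + C(26,2) + C(26,3) + C(26,4) + C(26,5) + C(26,6) + C(26,7) + C(26,8) + C(26,9) + C(26,10) + C(26,11)
     = 1 + 26 + 325 + 2600 + 14950 + 65780 + 230230 + 657800 + 1562275 + 3124550 + 5311735 + 7726160
     = 18696432.

18696432


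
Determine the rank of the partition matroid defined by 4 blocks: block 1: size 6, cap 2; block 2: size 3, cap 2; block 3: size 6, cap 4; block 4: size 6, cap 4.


Rank of a partition matroid = sum of min(|Si|, ci) for each block.
= min(6,2) + min(3,2) + min(6,4) + min(6,4)
= 2 + 2 + 4 + 4
= 12.

12


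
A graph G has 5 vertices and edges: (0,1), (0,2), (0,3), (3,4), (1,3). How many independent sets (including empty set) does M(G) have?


An independent set in a graphic matroid is an acyclic edge subset.
G has 5 vertices and 5 edges.
Enumerate all 2^5 = 32 subsets, checking for acyclicity.
Total independent sets = 28.

28


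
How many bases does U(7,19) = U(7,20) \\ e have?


Deleting e from U(7,20) gives U(7,19) since n > r.
Bases of U(7,19) = (19 choose 7) = 50388.

50388


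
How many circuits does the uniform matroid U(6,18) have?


In U(6,18), circuits are the (7)-element subsets.
Any set of 7 elements is dependent, and removing any one element gives
an independent set of size 6, so it is a minimal dependent set.
Number of circuits = C(18,7) = 31824.

31824


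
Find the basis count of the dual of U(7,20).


The dual of U(r,n) is U(n-r, n) = U(13,20).
Bases of U(13,20) are all (13)-element subsets.
|B(M*)| = C(20,13) = 20! / (13! * 7!) = 77520.

77520


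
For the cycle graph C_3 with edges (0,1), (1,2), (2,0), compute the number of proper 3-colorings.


P(C_3, k) = (k-1)^3 + (-1)^3*(k-1).
P(3) = (2)^3 - 2
= 8 - 2 = 6.

6


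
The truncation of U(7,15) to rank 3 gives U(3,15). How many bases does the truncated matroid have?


Truncating U(7,15) to rank 3 gives U(3,15).
Bases of U(3,15) are all 3-element subsets of 15 elements.
Number of bases = C(15,3) = 15! / (3! * 12!) = 455.

455


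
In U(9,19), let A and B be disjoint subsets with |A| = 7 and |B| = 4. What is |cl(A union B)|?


|A union B| = 7 + 4 = 11 (disjoint).
In U(9,19), cl(S) = S if |S| < 9, else cl(S) = E.
Since 11 >= 9, cl(A union B) = E.
|cl(A union B)| = 19.

19


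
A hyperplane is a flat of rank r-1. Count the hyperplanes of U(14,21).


Hyperplanes of U(14,21) are flats of rank 13.
In a uniform matroid, these are exactly the (13)-element subsets.
Count = C(21,13) = 21! / (13! * 8!) = 203490.

203490


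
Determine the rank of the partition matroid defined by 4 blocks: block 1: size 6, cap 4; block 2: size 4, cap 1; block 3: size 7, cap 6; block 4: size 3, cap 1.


Rank of a partition matroid = sum of min(|Si|, ci) for each block.
= min(6,4) + min(4,1) + min(7,6) + min(3,1)
= 4 + 1 + 6 + 1
= 12.

12


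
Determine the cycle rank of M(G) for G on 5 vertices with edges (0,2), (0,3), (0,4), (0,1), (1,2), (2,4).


Cycle rank (nullity) = |E| - r(M) = |E| - (|V| - c).
|E| = 6, |V| = 5, c = 1.
Nullity = 6 - (5 - 1) = 6 - 4 = 2.

2


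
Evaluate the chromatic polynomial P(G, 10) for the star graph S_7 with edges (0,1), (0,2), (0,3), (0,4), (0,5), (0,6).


P(tree, k) = k * (k-1)^(6) for any tree on 7 vertices.
P(10) = 10 * 9^6 = 10 * 531441 = 5314410.

5314410


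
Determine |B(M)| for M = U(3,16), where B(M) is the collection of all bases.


Bases of U(3,16) are all 3-element subsets of the 16-element ground set.
Number of bases = C(16,3).
C(16,3) = (16 * 15 * 14) / (1 * 2 * 3) = 560.

560


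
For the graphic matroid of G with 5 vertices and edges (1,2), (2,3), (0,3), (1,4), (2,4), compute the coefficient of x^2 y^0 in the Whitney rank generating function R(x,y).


R(x,y) = sum over A in 2^E of x^(r(E)-r(A)) * y^(|A|-r(A)).
G has 5 vertices, 5 edges. r(E) = 4.
Enumerate all 2^5 = 32 subsets.
Count subsets with r(E)-r(A)=2 and |A|-r(A)=0: 10.

10


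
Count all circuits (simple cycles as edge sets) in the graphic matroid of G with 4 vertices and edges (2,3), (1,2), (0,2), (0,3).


A circuit in a graphic matroid = edge set of a simple cycle.
G has 4 vertices and 4 edges.
Enumerating all minimal edge subsets forming cycles...
Total circuits found: 1.

1


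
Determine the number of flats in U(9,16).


Flats of U(9,16): every subset of size < 9 is a flat, plus E itself.
Count = C(16,0) + C(16,1) + C(16,2) + C(16,3) + C(16,4) + C(16,5) + C(16,6) + C(16,7) + C(16,8) + 1
     = 1 + 16 + 120 + 560 + 1820 + 4368 + 8008 + 11440 + 12870 + 1
     = 39204.

39204


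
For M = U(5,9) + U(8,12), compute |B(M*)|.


(M1+M2)* = M1* + M2*.
M1* = U(4,9), bases: C(9,4) = 126.
M2* = U(4,12), bases: C(12,4) = 495.
|B(M*)| = 126 * 495 = 62370.

62370


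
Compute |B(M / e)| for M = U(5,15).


Contracting e from U(5,15) gives U(4,14).
Bases of U(4,14) = C(14,4) = (14 * 13 * 12 * 11) / (1 * 2 * 3 * 4) = 1001.

1001


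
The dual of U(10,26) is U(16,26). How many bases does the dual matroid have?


The dual of U(r,n) is U(n-r, n) = U(16,26).
Bases of U(16,26) are all (16)-element subsets.
|B(M*)| = C(26,16) = 26! / (16! * 10!) = 5311735.

5311735


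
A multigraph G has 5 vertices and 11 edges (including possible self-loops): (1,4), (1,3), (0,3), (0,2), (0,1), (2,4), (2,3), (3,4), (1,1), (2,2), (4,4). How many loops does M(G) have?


In a graphic matroid, a loop is a self-loop edge (u,u) with rank 0.
Examining all 11 edges for self-loops...
Self-loops found: (1,1), (2,2), (4,4)
Number of loops = 3.

3


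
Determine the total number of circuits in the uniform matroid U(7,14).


In U(7,14), circuits are the (8)-element subsets.
Any set of 8 elements is dependent, and removing any one element gives
an independent set of size 7, so it is a minimal dependent set.
Number of circuits = C(14,8) = 3003.

3003


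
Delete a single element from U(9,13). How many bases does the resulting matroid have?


Deleting e from U(9,13) gives U(9,12) since n > r.
Bases of U(9,12) = (12 choose 9) = 220.

220


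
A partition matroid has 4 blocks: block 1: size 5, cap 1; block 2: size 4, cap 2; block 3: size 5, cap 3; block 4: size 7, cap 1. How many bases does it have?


A basis picks exactly ci elements from block i.
Number of bases = product of C(|Si|, ci).
= C(5,1) * C(4,2) * C(5,3) * C(7,1)
= 5 * 6 * 10 * 7
= 2100.

2100


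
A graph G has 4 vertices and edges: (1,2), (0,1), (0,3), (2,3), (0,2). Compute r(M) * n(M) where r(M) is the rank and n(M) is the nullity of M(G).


r(M) = |V| - c = 4 - 1 = 3.
nullity = |E| - r(M) = 5 - 3 = 2.
Product = 3 * 2 = 6.

6


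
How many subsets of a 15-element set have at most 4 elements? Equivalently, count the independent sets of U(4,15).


Independent sets of U(4,15) are all subsets of size <= 4.
Count = C(15,0) + C(15,1) + C(15,2) + C(15,3) + C(15,4)
     = 1 + 15 + 105 + 455 + 1365
     = 1941.

1941


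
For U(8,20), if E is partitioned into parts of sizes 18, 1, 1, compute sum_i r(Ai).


r(Ai) = min(|Ai|, 8) for each part.
Sum = min(18,8) + min(1,8) + min(1,8)
    = 8 + 1 + 1
    = 10.

10


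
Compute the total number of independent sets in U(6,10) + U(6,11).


For a direct sum, |I(M1+M2)| = |I(M1)| * |I(M2)|.
|I(U(6,10))| = sum C(10,k) for k=0..6 = 848.
|I(U(6,11))| = sum C(11,k) for k=0..6 = 1486.
Total = 848 * 1486 = 1260128.

1260128


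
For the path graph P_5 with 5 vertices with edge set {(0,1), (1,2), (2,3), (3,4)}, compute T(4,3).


A path on 5 vertices is a tree with 4 edges.
T(x,y) = x^(4) for any tree.
T(4,3) = 4^4 = 256.

256


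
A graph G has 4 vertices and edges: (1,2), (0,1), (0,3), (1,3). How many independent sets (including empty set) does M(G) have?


An independent set in a graphic matroid is an acyclic edge subset.
G has 4 vertices and 4 edges.
Enumerate all 2^4 = 16 subsets, checking for acyclicity.
Total independent sets = 14.

14


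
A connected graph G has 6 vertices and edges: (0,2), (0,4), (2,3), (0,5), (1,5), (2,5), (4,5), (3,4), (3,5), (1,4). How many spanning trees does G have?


By Kirchhoff's matrix tree theorem, the number of spanning trees equals
the determinant of any cofactor of the Laplacian matrix L.
G has 6 vertices and 10 edges.
Computing the (5 x 5) cofactor determinant gives 111.

111


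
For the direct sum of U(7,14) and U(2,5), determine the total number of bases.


Bases of a direct sum M1 + M2: |B| = |B(M1)| * |B(M2)|.
|B(U(7,14))| = C(14,7) = 3432.
|B(U(2,5))| = C(5,2) = 10.
Total bases = 3432 * 10 = 34320.

34320


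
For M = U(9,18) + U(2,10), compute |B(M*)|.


(M1+M2)* = M1* + M2*.
M1* = U(9,18), bases: C(18,9) = 48620.
M2* = U(8,10), bases: C(10,8) = 45.
|B(M*)| = 48620 * 45 = 2187900.

2187900


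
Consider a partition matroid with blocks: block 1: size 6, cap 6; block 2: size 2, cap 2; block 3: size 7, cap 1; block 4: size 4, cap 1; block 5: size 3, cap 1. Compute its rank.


Rank of a partition matroid = sum of min(|Si|, ci) for each block.
= min(6,6) + min(2,2) + min(7,1) + min(4,1) + min(3,1)
= 6 + 2 + 1 + 1 + 1
= 11.

11


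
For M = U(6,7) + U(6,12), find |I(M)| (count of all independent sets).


For a direct sum, |I(M1+M2)| = |I(M1)| * |I(M2)|.
|I(U(6,7))| = sum C(7,k) for k=0..6 = 127.
|I(U(6,12))| = sum C(12,k) for k=0..6 = 2510.
Total = 127 * 2510 = 318770.

318770


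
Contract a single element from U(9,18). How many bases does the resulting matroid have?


Contracting e from U(9,18) gives U(8,17).
Bases of U(8,17) = C(17,8) = 17! / (8! * 9!) = 24310.

24310


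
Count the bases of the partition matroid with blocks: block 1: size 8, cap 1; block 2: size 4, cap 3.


A basis picks exactly ci elements from block i.
Number of bases = product of C(|Si|, ci).
= C(8,1) * C(4,3)
= 8 * 4
= 32.

32


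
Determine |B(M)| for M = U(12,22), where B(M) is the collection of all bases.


Bases of U(12,22) are all 12-element subsets of the 22-element ground set.
Number of bases = C(22,12).
(22 choose 12) = 646646.

646646


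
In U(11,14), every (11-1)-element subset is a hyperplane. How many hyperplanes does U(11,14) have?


Hyperplanes of U(11,14) are flats of rank 10.
In a uniform matroid, these are exactly the (10)-element subsets.
Count = C(14,10) = 1001.

1001


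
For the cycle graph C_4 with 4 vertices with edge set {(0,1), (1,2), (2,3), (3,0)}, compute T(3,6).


T(C_4; x,y) = x + x^2 + ... + x^(3) + y.
T(3,6) = 3^1 + 3^2 + 3^3 + 6
= 3 + 9 + 27 + 6
= 45.

45


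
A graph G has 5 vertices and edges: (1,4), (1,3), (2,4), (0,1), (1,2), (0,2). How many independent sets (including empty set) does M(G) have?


An independent set in a graphic matroid is an acyclic edge subset.
G has 5 vertices and 6 edges.
Enumerate all 2^6 = 64 subsets, checking for acyclicity.
Total independent sets = 48.

48


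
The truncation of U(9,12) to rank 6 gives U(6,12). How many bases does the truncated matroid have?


Truncating U(9,12) to rank 6 gives U(6,12).
Bases of U(6,12) are all 6-element subsets of 12 elements.
Number of bases = C(12,6) = 12! / (6! * 6!) = 924.

924


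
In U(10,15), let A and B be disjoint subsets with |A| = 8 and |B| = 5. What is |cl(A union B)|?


|A union B| = 8 + 5 = 13 (disjoint).
In U(10,15), cl(S) = S if |S| < 10, else cl(S) = E.
Since 13 >= 10, cl(A union B) = E.
|cl(A union B)| = 15.

15


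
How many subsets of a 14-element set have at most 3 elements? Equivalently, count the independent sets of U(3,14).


Independent sets of U(3,14) are all subsets of size <= 3.
Count = (14 choose 0) + (14 choose 1) + (14 choose 2) + (14 choose 3)
     = 1 + 14 + 91 + 364
     = 470.

470


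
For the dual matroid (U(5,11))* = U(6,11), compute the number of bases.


The dual of U(r,n) is U(n-r, n) = U(6,11).
Bases of U(6,11) are all (6)-element subsets.
|B(M*)| = C(11,6) = 462.

462


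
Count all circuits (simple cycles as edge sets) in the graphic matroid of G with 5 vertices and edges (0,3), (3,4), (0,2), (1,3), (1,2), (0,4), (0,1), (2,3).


A circuit in a graphic matroid = edge set of a simple cycle.
G has 5 vertices and 8 edges.
Enumerating all minimal edge subsets forming cycles...
Total circuits found: 12.

12


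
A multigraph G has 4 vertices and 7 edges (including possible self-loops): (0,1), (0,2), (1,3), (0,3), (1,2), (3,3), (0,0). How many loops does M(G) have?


In a graphic matroid, a loop is a self-loop edge (u,u) with rank 0.
Examining all 7 edges for self-loops...
Self-loops found: (3,3), (0,0)
Number of loops = 2.

2


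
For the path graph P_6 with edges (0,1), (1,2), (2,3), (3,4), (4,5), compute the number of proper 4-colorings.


P(P_6, k) = k * (k-1)^(5).
P(4) = 4 * 3^5 = 4 * 243 = 972.

972


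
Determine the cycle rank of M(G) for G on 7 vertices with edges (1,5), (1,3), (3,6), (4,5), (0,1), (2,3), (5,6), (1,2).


Cycle rank (nullity) = |E| - r(M) = |E| - (|V| - c).
|E| = 8, |V| = 7, c = 1.
Nullity = 8 - (7 - 1) = 8 - 6 = 2.

2


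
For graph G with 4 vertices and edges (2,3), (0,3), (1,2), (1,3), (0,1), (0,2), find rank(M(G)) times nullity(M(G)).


r(M) = |V| - c = 4 - 1 = 3.
nullity = |E| - r(M) = 6 - 3 = 3.
Product = 3 * 3 = 9.

9


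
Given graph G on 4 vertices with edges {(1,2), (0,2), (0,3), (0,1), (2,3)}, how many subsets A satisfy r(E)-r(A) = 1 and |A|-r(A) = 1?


R(x,y) = sum over A in 2^E of x^(r(E)-r(A)) * y^(|A|-r(A)).
G has 4 vertices, 5 edges. r(E) = 3.
Enumerate all 2^5 = 32 subsets.
Count subsets with r(E)-r(A)=1 and |A|-r(A)=1: 2.

2


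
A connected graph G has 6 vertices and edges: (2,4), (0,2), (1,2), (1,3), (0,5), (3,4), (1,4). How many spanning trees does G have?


By Kirchhoff's matrix tree theorem, the number of spanning trees equals
the determinant of any cofactor of the Laplacian matrix L.
G has 6 vertices and 7 edges.
Computing the (5 x 5) cofactor determinant gives 8.

8


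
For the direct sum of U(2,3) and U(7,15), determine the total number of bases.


Bases of a direct sum M1 + M2: |B| = |B(M1)| * |B(M2)|.
|B(U(2,3))| = C(3,2) = 3.
|B(U(7,15))| = C(15,7) = 6435.
Total bases = 3 * 6435 = 19305.

19305


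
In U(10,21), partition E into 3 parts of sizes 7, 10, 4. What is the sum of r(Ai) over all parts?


r(Ai) = min(|Ai|, 10) for each part.
Sum = min(7,10) + min(10,10) + min(4,10)
    = 7 + 10 + 4
    = 21.

21


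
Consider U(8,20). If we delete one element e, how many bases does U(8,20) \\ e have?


Deleting e from U(8,20) gives U(8,19) since n > r.
Bases of U(8,19) = (19 choose 8) = 75582.

75582


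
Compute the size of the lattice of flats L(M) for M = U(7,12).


Flats of U(7,12): every subset of size < 7 is a flat, plus E itself.
Count = C(12,0) + C(12,1) + C(12,2) + C(12,3) + C(12,4) + C(12,5) + C(12,6) + 1
     = 1 + 12 + 66 + 220 + 495 + 792 + 924 + 1
     = 2511.

2511


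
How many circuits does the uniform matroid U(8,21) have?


In U(8,21), circuits are the (9)-element subsets.
Any set of 9 elements is dependent, and removing any one element gives
an independent set of size 8, so it is a minimal dependent set.
Number of circuits = (21 choose 9) = 293930.

293930


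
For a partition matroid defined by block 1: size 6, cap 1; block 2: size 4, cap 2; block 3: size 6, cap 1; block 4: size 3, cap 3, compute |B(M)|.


A basis picks exactly ci elements from block i.
Number of bases = product of C(|Si|, ci).
= C(6,1) * C(4,2) * C(6,1) * C(3,3)
= 6 * 6 * 6 * 1
= 216.

216


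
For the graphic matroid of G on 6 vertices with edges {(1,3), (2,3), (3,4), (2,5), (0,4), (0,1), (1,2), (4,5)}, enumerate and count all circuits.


A circuit in a graphic matroid = edge set of a simple cycle.
G has 6 vertices and 8 edges.
Enumerating all minimal edge subsets forming cycles...
Total circuits found: 7.

7


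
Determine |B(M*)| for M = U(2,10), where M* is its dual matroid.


The dual of U(r,n) is U(n-r, n) = U(8,10).
Bases of U(8,10) are all (8)-element subsets.
|B(M*)| = C(10,8) = 45.

45


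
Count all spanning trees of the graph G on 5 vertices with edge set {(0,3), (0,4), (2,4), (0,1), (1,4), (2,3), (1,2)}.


By Kirchhoff's matrix tree theorem, the number of spanning trees equals
the determinant of any cofactor of the Laplacian matrix L.
G has 5 vertices and 7 edges.
Computing the (4 x 4) cofactor determinant gives 24.

24


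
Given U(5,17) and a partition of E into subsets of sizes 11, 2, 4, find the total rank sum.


r(Ai) = min(|Ai|, 5) for each part.
Sum = min(11,5) + min(2,5) + min(4,5)
    = 5 + 2 + 4
    = 11.

11


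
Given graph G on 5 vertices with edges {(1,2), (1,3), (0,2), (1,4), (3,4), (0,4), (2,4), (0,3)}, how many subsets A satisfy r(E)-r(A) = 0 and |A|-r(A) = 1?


R(x,y) = sum over A in 2^E of x^(r(E)-r(A)) * y^(|A|-r(A)).
G has 5 vertices, 8 edges. r(E) = 4.
Enumerate all 2^8 = 256 subsets.
Count subsets with r(E)-r(A)=0 and |A|-r(A)=1: 52.

52


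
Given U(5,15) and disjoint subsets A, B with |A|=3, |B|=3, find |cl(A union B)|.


|A union B| = 3 + 3 = 6 (disjoint).
In U(5,15), cl(S) = S if |S| < 5, else cl(S) = E.
Since 6 >= 5, cl(A union B) = E.
|cl(A union B)| = 15.

15


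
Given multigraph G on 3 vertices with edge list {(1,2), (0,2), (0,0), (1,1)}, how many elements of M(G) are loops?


In a graphic matroid, a loop is a self-loop edge (u,u) with rank 0.
Examining all 4 edges for self-loops...
Self-loops found: (0,0), (1,1)
Number of loops = 2.

2


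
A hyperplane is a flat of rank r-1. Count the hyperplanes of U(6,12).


Hyperplanes of U(6,12) are flats of rank 5.
In a uniform matroid, these are exactly the (5)-element subsets.
Count = C(12,5) = 12! / (5! * 7!) = 792.

792


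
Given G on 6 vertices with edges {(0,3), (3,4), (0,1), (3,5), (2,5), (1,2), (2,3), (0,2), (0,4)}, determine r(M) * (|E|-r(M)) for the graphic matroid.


r(M) = |V| - c = 6 - 1 = 5.
nullity = |E| - r(M) = 9 - 5 = 4.
Product = 5 * 4 = 20.

20


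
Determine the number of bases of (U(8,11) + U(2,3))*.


(M1+M2)* = M1* + M2*.
M1* = U(3,11), bases: C(11,3) = 165.
M2* = U(1,3), bases: C(3,1) = 3.
|B(M*)| = 165 * 3 = 495.

495


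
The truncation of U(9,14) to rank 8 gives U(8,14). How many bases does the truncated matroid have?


Truncating U(9,14) to rank 8 gives U(8,14).
Bases of U(8,14) are all 8-element subsets of 14 elements.
Number of bases = C(14,8) = 3003.

3003
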